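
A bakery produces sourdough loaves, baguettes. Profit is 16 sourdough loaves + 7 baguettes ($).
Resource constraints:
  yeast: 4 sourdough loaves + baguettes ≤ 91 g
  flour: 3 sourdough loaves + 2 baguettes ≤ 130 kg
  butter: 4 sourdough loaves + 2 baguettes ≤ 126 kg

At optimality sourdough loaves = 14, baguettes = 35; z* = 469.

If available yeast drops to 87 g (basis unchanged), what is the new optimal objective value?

At the optimum: yeast uses 91 of 91 (binding); flour uses 112 of 130 (slack = 18); butter uses 126 of 126 (binding).
Slack constraints have shadow price 0 (complementary slackness).
The binding rows give the dual system: 4·y_yeast + 4·y_butter = 16 and 1·y_yeast + 2·y_butter = 7.
This yields shadow prices y_yeast = 1, y_butter = 3.
Δz = y_yeast·Δb = 1 × (-4) = -4, so new z* = 469 − 4 = 465.

465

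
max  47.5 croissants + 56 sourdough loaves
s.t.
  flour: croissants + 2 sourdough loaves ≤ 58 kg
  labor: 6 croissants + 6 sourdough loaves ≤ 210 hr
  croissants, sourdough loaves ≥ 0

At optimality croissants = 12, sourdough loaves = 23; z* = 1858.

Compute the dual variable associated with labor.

Check each constraint at x*: flour 58/58 (tight); labor 210/210 (tight).
Dual feasibility on the basic columns requires 1·y_flour + 6·y_labor = 47.5, 2·y_flour + 6·y_labor = 56.
→ y_flour = 8.5 and y_labor = 6.5.
Shadow price of labor = 6.5.

6.5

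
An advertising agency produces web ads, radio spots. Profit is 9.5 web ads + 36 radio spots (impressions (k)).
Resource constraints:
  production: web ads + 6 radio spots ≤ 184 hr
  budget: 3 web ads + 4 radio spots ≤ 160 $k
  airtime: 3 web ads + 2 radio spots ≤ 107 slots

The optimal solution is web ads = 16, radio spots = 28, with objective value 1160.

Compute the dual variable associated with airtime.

0

Check each constraint at x*: production 184/184 (tight); budget 160/160 (tight); airtime 104/107 (slack 3).
By complementary slackness, y = 0 for the non-binding constraint.
Dual feasibility on the basic columns requires 1·y_production + 3·y_budget = 9.5, 6·y_production + 4·y_budget = 36.
This yields shadow prices y_production = 5, y_budget = 1.5.
Shadow price of airtime = 0.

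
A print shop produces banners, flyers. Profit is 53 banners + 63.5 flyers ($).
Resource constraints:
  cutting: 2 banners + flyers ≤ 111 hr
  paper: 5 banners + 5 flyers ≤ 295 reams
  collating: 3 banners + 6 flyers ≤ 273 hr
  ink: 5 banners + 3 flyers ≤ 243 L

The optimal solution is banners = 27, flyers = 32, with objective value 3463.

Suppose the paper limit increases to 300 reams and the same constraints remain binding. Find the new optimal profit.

3505.5

Check each constraint at x*: cutting 86/111 (slack 25); paper 295/295 (tight); collating 273/273 (tight); ink 231/243 (slack 12).
By complementary slackness, y = 0 for the non-binding constraints.
Dual feasibility on the basic columns requires 5·y_paper + 3·y_collating = 53, 5·y_paper + 6·y_collating = 63.5.
Solving: y_paper = 8.5, y_collating = 3.5.
Δz = y_paper·Δb = 8.5 × (5) = 42.5, so new z* = 3463 + 42.5 = 3505.5.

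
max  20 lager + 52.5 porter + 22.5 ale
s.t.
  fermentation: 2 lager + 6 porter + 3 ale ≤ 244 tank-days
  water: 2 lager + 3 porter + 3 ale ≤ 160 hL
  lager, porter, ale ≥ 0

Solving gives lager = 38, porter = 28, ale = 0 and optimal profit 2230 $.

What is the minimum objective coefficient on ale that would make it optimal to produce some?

30

Check each constraint at x*: fermentation 244/244 (tight); water 160/160 (tight).
Dual feasibility on the basic columns requires 2·y_fermentation + 2·y_water = 20, 6·y_fermentation + 3·y_water = 52.5.
This yields shadow prices y_fermentation = 7.5, y_water = 2.5.
ale enters the basis when its profit ≥ yᵀa₃ = 7.5·3 + 2.5·3 = 30.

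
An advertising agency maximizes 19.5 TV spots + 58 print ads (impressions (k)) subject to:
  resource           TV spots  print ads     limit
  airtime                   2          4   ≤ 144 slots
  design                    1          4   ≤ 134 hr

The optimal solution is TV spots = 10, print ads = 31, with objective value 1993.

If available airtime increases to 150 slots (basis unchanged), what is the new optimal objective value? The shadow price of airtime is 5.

2023

Δb = 6, so new z* = 1993 + (5)·(6) = 1993 + 30 = 2023.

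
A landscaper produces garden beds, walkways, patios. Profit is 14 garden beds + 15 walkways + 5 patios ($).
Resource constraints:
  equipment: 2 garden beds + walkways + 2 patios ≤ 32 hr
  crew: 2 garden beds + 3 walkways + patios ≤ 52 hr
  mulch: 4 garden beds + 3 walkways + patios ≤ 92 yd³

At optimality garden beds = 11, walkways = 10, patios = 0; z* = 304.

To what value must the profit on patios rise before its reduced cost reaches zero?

At the optimum: equipment uses 32 of 32 (binding); crew uses 52 of 52 (binding); mulch uses 74 of 92 (slack = 18).
Since mulch is not tight, its dual is 0.
The binding rows give the dual system: 2·y_equipment + 2·y_crew = 14 and 1·y_equipment + 3·y_crew = 15.
This yields shadow prices y_equipment = 3, y_crew = 4.
patios enters the basis when its profit ≥ yᵀa₃ = 3·2 + 4·1 = 10.

10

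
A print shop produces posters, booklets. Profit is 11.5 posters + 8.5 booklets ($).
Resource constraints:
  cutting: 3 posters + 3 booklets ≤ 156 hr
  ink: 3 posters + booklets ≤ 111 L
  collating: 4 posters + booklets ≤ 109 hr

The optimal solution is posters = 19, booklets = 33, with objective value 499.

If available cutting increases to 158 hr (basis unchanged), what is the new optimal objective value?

Binding: cutting and collating. Non-binding: ink (21 unused).
Slack constraints have shadow price 0 (complementary slackness).
Dual feasibility on the basic columns requires 3·y_cutting + 4·y_collating = 11.5, 3·y_cutting + 1·y_collating = 8.5.
→ y_cutting = 2.5 and y_collating = 1.
Δz = y_cutting·Δb = 2.5 × (2) = 5, so new z* = 499 + 5 = 504.

504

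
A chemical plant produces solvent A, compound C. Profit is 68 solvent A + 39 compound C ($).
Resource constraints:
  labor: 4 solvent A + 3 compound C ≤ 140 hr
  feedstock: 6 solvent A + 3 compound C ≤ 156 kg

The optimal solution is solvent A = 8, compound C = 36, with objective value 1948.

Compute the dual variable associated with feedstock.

Both labor and feedstock are binding at x*.
From A_Bᵀ y = c: 4·y_labor + 6·y_feedstock = 68; 3·y_labor + 3·y_feedstock = 39.
This yields shadow prices y_labor = 5, y_feedstock = 8.
Shadow price of feedstock = 8.

8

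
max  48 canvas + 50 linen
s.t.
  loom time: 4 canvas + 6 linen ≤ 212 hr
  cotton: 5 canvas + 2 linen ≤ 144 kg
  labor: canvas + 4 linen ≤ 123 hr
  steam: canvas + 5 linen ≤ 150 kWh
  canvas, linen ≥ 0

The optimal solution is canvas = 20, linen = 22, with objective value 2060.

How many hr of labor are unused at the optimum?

15

labor used = 1·20 + 4·22 = 108; slack = 123 − 108 = 15.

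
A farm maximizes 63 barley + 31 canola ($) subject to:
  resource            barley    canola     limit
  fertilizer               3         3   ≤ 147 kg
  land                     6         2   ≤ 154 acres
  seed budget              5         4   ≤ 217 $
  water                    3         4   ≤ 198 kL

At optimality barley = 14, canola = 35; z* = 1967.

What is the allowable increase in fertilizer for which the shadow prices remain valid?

Binding constraints: fertilizer, land. The basis is B = [[3,3],[6,2]] with det -12.
Per unit increase in fertilizer, x* moves by d = (-0.1667, 0.5).
The basis stays optimal until seed budget becomes binding; allowable increase = 6 kg.

6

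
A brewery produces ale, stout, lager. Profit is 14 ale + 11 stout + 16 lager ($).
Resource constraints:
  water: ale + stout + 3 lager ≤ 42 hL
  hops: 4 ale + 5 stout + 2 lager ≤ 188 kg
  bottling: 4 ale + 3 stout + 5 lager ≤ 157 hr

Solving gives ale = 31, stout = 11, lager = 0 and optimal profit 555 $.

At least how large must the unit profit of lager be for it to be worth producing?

21

At the optimum: water uses 42 of 42 (binding); hops uses 179 of 188 (slack = 9); bottling uses 157 of 157 (binding).
Slack constraints have shadow price 0 (complementary slackness).
Dual feasibility on the basic columns requires 1·y_water + 4·y_bottling = 14, 1·y_water + 3·y_bottling = 11.
This yields shadow prices y_water = 2, y_bottling = 3.
lager enters the basis when its profit ≥ yᵀa₃ = 2·3 + 3·5 = 21.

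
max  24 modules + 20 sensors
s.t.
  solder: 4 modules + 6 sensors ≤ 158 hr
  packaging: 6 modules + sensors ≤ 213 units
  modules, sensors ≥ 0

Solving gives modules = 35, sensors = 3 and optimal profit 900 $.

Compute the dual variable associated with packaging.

2

Both solder and packaging are binding at x*.
Dual feasibility on the basic columns requires 4·y_solder + 6·y_packaging = 24, 6·y_solder + 1·y_packaging = 20.
→ y_solder = 3 and y_packaging = 2.
Shadow price of packaging = 2.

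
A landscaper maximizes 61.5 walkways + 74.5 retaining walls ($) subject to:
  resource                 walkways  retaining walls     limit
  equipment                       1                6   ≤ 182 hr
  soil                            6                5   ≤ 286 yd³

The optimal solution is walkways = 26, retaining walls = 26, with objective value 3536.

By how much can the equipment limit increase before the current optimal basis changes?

161.2

Binding constraints: equipment, soil. The basis is B = [[1,6],[6,5]] with det -31.
Per unit increase in equipment, x* moves by d = (-0.1613, 0.1935).
The basis stays optimal until walkways reaches 0; allowable increase = 161.2 hr.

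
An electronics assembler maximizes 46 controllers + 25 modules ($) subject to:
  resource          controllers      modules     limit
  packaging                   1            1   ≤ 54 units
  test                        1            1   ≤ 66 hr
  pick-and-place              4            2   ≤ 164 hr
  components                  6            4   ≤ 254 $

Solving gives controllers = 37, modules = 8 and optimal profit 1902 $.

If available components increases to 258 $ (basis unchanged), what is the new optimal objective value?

At the optimum: packaging uses 45 of 54 (slack = 9); test uses 45 of 66 (slack = 21); pick-and-place uses 164 of 164 (binding); components uses 254 of 254 (binding).
By complementary slackness, y = 0 for the non-binding constraints.
From A_Bᵀ y = c: 4·y_pick-and-place + 6·y_components = 46; 2·y_pick-and-place + 4·y_components = 25.
Solving: y_pick-and-place = 8.5, y_components = 2.
Δz = y_components·Δb = 2 × (4) = 8, so new z* = 1902 + 8 = 1910.

1910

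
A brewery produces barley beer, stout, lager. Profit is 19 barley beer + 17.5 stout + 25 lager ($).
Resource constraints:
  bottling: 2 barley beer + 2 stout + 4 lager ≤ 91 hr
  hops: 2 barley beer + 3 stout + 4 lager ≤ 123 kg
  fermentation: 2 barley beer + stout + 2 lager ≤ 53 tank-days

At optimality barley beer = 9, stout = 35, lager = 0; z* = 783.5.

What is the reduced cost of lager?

-2

Check each constraint at x*: bottling 88/91 (slack 3); hops 123/123 (tight); fermentation 53/53 (tight).
Slack constraints have shadow price 0 (complementary slackness).
Dual feasibility on the basic columns requires 2·y_hops + 2·y_fermentation = 19, 3·y_hops + 1·y_fermentation = 17.5.
Solving: y_hops = 4, y_fermentation = 5.5.
Reduced cost of lager: c₃ − yᵀa₃ = 25 − (4·4 + 5.5·2) = 25 − 27 = -2.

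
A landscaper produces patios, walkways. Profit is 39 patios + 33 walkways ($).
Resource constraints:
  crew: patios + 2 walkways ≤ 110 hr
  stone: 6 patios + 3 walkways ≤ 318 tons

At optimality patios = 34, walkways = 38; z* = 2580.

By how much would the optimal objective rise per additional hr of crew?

9

Both crew and stone are binding at x*.
Dual feasibility on the basic columns requires 1·y_crew + 6·y_stone = 39, 2·y_crew + 3·y_stone = 33.
Solving: y_crew = 9, y_stone = 5.
Shadow price of crew = 9.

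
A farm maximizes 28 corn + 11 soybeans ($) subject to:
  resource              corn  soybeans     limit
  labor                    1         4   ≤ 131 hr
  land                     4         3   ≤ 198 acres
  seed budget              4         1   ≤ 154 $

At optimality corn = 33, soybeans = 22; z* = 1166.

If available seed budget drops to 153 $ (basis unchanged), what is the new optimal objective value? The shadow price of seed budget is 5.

Δb = -1, so new z* = 1166 + (5)·(-1) = 1166 − 5 = 1161.

1161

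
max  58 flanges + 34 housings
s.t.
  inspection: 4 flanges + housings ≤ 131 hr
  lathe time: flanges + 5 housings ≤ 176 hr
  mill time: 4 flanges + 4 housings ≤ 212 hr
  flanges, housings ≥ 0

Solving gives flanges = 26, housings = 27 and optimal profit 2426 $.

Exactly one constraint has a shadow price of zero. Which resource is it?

inspection: 131/131 (binding)
lathe time: 161/176 (slack 15)
mill time: 212/212 (binding)
By complementary slackness, a constraint with positive slack has shadow price 0 → lathe time.

lathe time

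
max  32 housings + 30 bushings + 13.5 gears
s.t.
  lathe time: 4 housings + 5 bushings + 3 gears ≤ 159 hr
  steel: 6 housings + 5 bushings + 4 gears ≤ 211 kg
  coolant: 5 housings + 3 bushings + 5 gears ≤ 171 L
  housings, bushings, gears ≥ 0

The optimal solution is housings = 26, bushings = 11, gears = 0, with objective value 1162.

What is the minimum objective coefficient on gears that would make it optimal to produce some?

22

At the optimum: lathe time uses 159 of 159 (binding); steel uses 211 of 211 (binding); coolant uses 163 of 171 (slack = 8).
Since coolant is not tight, its dual is 0.
The binding rows give the dual system: 4·y_lathe time + 6·y_steel = 32 and 5·y_lathe time + 5·y_steel = 30.
→ y_lathe time = 2 and y_steel = 4.
gears enters the basis when its profit ≥ yᵀa₃ = 2·3 + 4·4 = 22.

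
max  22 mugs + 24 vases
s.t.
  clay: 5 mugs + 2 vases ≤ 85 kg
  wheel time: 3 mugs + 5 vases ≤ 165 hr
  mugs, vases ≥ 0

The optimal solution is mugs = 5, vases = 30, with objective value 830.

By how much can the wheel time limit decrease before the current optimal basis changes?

Binding constraints: clay, wheel time. The basis is B = [[5,2],[3,5]] with det 19.
Per unit decrease in wheel time, x* moves by d = (0.1053, -0.2632).
The basis stays optimal until vases reaches 0; allowable decrease = 114 hr.

114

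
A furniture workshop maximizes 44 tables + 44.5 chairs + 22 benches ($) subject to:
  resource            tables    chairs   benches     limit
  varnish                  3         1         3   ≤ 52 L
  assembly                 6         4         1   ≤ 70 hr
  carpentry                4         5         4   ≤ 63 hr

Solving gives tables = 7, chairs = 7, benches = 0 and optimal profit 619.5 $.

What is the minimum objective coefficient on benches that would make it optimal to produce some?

29

Binding: assembly and carpentry. Non-binding: varnish (24 unused).
Since varnish is not tight, its dual is 0.
Dual feasibility on the basic columns requires 6·y_assembly + 4·y_carpentry = 44, 4·y_assembly + 5·y_carpentry = 44.5.
→ y_assembly = 3 and y_carpentry = 6.5.
benches enters the basis when its profit ≥ yᵀa₃ = 3·1 + 6.5·4 = 29.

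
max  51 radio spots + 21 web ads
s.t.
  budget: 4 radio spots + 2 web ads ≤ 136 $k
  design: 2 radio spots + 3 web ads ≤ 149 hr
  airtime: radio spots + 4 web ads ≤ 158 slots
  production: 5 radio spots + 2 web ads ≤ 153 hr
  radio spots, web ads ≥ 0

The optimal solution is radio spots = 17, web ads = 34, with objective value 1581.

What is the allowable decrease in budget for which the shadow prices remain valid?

Binding constraints: budget, production. The basis is B = [[4,2],[5,2]] with det -2.
Per unit decrease in budget, x* moves by d = (1, -2.5).
The basis stays optimal until web ads reaches 0; allowable decrease = 13.6 $k.

13.6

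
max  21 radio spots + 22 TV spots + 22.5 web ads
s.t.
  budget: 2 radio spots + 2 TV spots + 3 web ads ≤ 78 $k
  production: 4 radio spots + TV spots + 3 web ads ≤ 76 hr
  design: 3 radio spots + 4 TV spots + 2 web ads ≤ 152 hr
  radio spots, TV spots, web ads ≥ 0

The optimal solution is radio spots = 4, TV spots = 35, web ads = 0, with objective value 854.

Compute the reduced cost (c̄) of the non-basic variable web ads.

Check each constraint at x*: budget 78/78 (tight); production 51/76 (slack 25); design 152/152 (tight).
Slack constraints have shadow price 0 (complementary slackness).
The binding rows give the dual system: 2·y_budget + 3·y_design = 21 and 2·y_budget + 4·y_design = 22.
Solving: y_budget = 9, y_design = 1.
Reduced cost of web ads: c₃ − yᵀa₃ = 22.5 − (9·3 + 1·2) = 22.5 − 29 = -6.5.

-6.5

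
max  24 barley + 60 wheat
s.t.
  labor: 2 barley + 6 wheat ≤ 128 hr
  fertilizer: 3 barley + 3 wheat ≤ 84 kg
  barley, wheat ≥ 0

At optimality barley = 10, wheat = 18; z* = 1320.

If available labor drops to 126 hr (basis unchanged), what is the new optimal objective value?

1302

Both labor and fertilizer are binding at x*.
The binding rows give the dual system: 2·y_labor + 3·y_fertilizer = 24 and 6·y_labor + 3·y_fertilizer = 60.
→ y_labor = 9 and y_fertilizer = 2.
Δz = y_labor·Δb = 9 × (-2) = -18, so new z* = 1320 − 18 = 1302.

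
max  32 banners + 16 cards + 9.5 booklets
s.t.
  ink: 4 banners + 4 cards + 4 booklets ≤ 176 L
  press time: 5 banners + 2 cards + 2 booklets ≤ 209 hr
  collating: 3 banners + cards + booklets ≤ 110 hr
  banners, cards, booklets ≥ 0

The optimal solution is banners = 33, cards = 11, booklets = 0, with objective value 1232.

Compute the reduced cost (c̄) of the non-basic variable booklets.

Binding: ink and collating. Non-binding: press time (22 unused).
Slack constraints have shadow price 0 (complementary slackness).
From A_Bᵀ y = c: 4·y_ink + 3·y_collating = 32; 4·y_ink + 1·y_collating = 16.
This yields shadow prices y_ink = 2, y_collating = 8.
Reduced cost of booklets: c₃ − yᵀa₃ = 9.5 − (2·4 + 8·1) = 9.5 − 16 = -6.5.

-6.5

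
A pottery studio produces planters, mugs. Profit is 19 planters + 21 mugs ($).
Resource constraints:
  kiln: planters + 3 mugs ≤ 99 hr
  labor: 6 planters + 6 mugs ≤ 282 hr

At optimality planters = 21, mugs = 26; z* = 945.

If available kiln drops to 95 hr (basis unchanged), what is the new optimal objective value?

Check each constraint at x*: kiln 99/99 (tight); labor 282/282 (tight).
From A_Bᵀ y = c: 1·y_kiln + 6·y_labor = 19; 3·y_kiln + 6·y_labor = 21.
This yields shadow prices y_kiln = 1, y_labor = 3.
Δz = y_kiln·Δb = 1 × (-4) = -4, so new z* = 945 − 4 = 941.

941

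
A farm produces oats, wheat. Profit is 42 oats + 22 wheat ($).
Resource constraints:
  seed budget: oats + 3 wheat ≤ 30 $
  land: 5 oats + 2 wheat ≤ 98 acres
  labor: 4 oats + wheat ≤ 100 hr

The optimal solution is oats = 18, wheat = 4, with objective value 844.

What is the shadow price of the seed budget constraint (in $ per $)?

2

At the optimum: seed budget uses 30 of 30 (binding); land uses 98 of 98 (binding); labor uses 76 of 100 (slack = 24).
Since labor is not tight, its dual is 0.
Dual feasibility on the basic columns requires 1·y_seed budget + 5·y_land = 42, 3·y_seed budget + 2·y_land = 22.
→ y_seed budget = 2 and y_land = 8.
Shadow price of seed budget = 2.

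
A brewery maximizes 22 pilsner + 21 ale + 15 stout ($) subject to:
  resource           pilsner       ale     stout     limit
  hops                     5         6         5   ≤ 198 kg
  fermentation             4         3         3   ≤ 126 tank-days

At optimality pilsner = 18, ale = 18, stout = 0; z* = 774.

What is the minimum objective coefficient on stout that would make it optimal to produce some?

19

At the optimum: hops uses 198 of 198 (binding); fermentation uses 126 of 126 (binding).
Dual feasibility on the basic columns requires 5·y_hops + 4·y_fermentation = 22, 6·y_hops + 3·y_fermentation = 21.
This yields shadow prices y_hops = 2, y_fermentation = 3.
stout enters the basis when its profit ≥ yᵀa₃ = 2·5 + 3·3 = 19.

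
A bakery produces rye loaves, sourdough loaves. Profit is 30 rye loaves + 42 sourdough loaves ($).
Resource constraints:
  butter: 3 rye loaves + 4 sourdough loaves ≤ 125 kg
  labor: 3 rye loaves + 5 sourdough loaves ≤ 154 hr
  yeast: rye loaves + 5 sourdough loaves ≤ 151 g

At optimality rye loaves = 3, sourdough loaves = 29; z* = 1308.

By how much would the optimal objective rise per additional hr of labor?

Check each constraint at x*: butter 125/125 (tight); labor 154/154 (tight); yeast 148/151 (slack 3).
Since yeast is not tight, its dual is 0.
The binding rows give the dual system: 3·y_butter + 3·y_labor = 30 and 4·y_butter + 5·y_labor = 42.
Solving: y_butter = 8, y_labor = 2.
Shadow price of labor = 2.

2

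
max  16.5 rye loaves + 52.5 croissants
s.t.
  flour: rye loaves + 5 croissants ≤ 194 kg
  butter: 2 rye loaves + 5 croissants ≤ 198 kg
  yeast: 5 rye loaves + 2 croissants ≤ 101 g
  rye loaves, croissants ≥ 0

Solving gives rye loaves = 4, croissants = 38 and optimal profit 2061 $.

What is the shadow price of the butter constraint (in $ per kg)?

At the optimum: flour uses 194 of 194 (binding); butter uses 198 of 198 (binding); yeast uses 96 of 101 (slack = 5).
By complementary slackness, y = 0 for the non-binding constraint.
Dual feasibility on the basic columns requires 1·y_flour + 2·y_butter = 16.5, 5·y_flour + 5·y_butter = 52.5.
→ y_flour = 4.5 and y_butter = 6.
Shadow price of butter = 6.

6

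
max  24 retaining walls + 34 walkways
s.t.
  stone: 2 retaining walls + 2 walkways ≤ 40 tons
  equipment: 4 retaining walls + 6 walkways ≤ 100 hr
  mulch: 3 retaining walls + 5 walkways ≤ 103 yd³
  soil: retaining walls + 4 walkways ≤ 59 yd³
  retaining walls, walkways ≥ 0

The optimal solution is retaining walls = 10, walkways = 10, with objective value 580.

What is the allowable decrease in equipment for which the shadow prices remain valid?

Binding constraints: stone, equipment. The basis is B = [[2,2],[4,6]] with det 4.
Per unit decrease in equipment, x* moves by d = (0.5, -0.5).
The basis stays optimal until walkways reaches 0; allowable decrease = 20 hr.

20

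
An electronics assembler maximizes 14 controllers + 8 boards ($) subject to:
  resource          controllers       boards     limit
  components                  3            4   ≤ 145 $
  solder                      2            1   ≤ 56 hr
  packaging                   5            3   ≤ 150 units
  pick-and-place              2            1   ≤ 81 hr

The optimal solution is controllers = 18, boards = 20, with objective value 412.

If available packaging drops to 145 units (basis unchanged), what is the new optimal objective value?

At the optimum: components uses 134 of 145 (slack = 11); solder uses 56 of 56 (binding); packaging uses 150 of 150 (binding); pick-and-place uses 56 of 81 (slack = 25).
By complementary slackness, y = 0 for the non-binding constraints.
From A_Bᵀ y = c: 2·y_solder + 5·y_packaging = 14; 1·y_solder + 3·y_packaging = 8.
This yields shadow prices y_solder = 2, y_packaging = 2.
Δz = y_packaging·Δb = 2 × (-5) = -10, so new z* = 412 − 10 = 402.

402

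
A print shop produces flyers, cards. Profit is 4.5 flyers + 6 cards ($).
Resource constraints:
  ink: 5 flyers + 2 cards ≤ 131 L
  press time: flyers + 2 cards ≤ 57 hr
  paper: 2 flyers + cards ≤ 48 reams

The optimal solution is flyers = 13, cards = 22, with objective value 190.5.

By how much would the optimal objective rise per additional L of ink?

At the optimum: ink uses 109 of 131 (slack = 22); press time uses 57 of 57 (binding); paper uses 48 of 48 (binding).
Since ink is not tight, its dual is 0.
From A_Bᵀ y = c: 1·y_press time + 2·y_paper = 4.5; 2·y_press time + 1·y_paper = 6.
Solving: y_press time = 2.5, y_paper = 1.
Shadow price of ink = 0.

0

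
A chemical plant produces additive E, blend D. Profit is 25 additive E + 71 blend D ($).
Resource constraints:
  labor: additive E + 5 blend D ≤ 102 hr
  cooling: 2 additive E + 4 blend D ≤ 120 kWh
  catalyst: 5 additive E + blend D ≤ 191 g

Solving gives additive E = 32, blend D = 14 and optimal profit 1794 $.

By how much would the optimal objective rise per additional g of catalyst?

0

Check each constraint at x*: labor 102/102 (tight); cooling 120/120 (tight); catalyst 174/191 (slack 17).
Since catalyst is not tight, its dual is 0.
From A_Bᵀ y = c: 1·y_labor + 2·y_cooling = 25; 5·y_labor + 4·y_cooling = 71.
Solving: y_labor = 7, y_cooling = 9.
Shadow price of catalyst = 0.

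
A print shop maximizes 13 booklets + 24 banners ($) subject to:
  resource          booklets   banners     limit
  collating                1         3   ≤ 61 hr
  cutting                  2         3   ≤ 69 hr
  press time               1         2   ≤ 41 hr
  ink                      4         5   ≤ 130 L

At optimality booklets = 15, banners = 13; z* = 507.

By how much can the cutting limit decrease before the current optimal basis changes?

7

Binding constraints: cutting, press time. The basis is B = [[2,3],[1,2]] with det 1.
Per unit decrease in cutting, x* moves by d = (-2, 1).
The basis stays optimal until collating becomes binding; allowable decrease = 7 hr.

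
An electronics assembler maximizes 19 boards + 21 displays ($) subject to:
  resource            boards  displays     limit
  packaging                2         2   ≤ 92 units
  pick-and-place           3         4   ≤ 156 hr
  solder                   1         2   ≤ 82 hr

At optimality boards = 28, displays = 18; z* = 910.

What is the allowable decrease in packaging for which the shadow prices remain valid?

Binding constraints: packaging, pick-and-place. The basis is B = [[2,2],[3,4]] with det 2.
Per unit decrease in packaging, x* moves by d = (-2, 1.5).
The basis stays optimal until boards reaches 0; allowable decrease = 14 units.

14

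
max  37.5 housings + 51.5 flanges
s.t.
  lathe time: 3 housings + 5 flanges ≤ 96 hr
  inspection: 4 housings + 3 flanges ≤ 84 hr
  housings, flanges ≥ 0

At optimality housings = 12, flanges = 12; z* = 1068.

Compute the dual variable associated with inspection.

At the optimum: lathe time uses 96 of 96 (binding); inspection uses 84 of 84 (binding).
The binding rows give the dual system: 3·y_lathe time + 4·y_inspection = 37.5 and 5·y_lathe time + 3·y_inspection = 51.5.
This yields shadow prices y_lathe time = 8.5, y_inspection = 3.
Shadow price of inspection = 3.

3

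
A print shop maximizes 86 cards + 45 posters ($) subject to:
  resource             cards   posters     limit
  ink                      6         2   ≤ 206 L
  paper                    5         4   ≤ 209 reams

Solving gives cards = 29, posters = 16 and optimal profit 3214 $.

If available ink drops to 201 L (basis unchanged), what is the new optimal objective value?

Check each constraint at x*: ink 206/206 (tight); paper 209/209 (tight).
Dual feasibility on the basic columns requires 6·y_ink + 5·y_paper = 86, 2·y_ink + 4·y_paper = 45.
Solving: y_ink = 8.5, y_paper = 7.
Δz = y_ink·Δb = 8.5 × (-5) = -42.5, so new z* = 3214 − 42.5 = 3171.5.

3171.5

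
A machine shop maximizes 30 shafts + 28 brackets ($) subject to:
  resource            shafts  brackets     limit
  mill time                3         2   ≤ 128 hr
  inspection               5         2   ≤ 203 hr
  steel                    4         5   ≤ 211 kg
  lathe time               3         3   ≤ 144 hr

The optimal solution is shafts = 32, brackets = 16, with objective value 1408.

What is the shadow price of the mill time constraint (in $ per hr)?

2

Check each constraint at x*: mill time 128/128 (tight); inspection 192/203 (slack 11); steel 208/211 (slack 3); lathe time 144/144 (tight).
Since inspection, steel are not tight, their duals are 0.
The binding rows give the dual system: 3·y_mill time + 3·y_lathe time = 30 and 2·y_mill time + 3·y_lathe time = 28.
This yields shadow prices y_mill time = 2, y_lathe time = 8.
Shadow price of mill time = 2.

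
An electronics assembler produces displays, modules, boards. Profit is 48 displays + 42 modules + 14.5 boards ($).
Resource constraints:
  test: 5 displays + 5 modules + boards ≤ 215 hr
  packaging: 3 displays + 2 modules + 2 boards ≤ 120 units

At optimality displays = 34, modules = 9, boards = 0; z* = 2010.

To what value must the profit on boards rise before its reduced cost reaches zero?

At the optimum: test uses 215 of 215 (binding); packaging uses 120 of 120 (binding).
From A_Bᵀ y = c: 5·y_test + 3·y_packaging = 48; 5·y_test + 2·y_packaging = 42.
→ y_test = 6 and y_packaging = 6.
boards enters the basis when its profit ≥ yᵀa₃ = 6·1 + 6·2 = 18.

18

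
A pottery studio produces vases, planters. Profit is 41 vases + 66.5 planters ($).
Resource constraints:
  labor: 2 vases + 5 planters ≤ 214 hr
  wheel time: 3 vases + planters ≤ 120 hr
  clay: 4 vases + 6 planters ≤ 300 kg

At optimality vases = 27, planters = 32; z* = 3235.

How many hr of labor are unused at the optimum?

0

labor used = 2·27 + 5·32 = 214; slack = 214 − 214 = 0.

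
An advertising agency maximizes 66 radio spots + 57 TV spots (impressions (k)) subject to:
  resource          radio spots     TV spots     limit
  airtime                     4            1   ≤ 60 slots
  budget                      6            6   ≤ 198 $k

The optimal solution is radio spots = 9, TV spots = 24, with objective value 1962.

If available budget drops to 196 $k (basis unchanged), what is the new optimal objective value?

1944

At the optimum: airtime uses 60 of 60 (binding); budget uses 198 of 198 (binding).
The binding rows give the dual system: 4·y_airtime + 6·y_budget = 66 and 1·y_airtime + 6·y_budget = 57.
→ y_airtime = 3 and y_budget = 9.
Δz = y_budget·Δb = 9 × (-2) = -18, so new z* = 1962 − 18 = 1944.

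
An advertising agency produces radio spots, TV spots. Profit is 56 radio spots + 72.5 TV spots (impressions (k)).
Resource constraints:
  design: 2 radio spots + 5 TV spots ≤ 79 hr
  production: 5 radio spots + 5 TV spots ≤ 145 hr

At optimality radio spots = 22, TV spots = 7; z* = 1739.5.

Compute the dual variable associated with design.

5.5

At the optimum: design uses 79 of 79 (binding); production uses 145 of 145 (binding).
From A_Bᵀ y = c: 2·y_design + 5·y_production = 56; 5·y_design + 5·y_production = 72.5.
Solving: y_design = 5.5, y_production = 9.
Shadow price of design = 5.5.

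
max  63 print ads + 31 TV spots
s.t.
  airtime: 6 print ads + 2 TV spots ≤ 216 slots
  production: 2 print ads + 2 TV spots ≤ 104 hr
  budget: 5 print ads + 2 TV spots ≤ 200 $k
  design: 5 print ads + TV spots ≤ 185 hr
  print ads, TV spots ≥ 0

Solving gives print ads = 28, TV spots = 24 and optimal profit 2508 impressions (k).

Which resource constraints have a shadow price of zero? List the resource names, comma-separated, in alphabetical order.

budget, design

airtime: 216/216 (binding)
production: 104/104 (binding)
budget: 188/200 (slack 12)
design: 164/185 (slack 21)
By complementary slackness, a constraint with positive slack has shadow price 0 → budget, design.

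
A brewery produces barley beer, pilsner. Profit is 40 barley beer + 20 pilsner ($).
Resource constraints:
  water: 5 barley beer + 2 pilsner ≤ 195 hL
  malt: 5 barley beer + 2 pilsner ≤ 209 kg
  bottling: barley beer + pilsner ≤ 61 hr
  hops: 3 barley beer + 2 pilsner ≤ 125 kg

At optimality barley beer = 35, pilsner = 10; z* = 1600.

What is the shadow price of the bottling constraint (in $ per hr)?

0

Binding: water and hops. Non-binding: malt (14 unused), bottling (16 unused).
By complementary slackness, y = 0 for the non-binding constraints.
The binding rows give the dual system: 5·y_water + 3·y_hops = 40 and 2·y_water + 2·y_hops = 20.
Solving: y_water = 5, y_hops = 5.
Shadow price of bottling = 0.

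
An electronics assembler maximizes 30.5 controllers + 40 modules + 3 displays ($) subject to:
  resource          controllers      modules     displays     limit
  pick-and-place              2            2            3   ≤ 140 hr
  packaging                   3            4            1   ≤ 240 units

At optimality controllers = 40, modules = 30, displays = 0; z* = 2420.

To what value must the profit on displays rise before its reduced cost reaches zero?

Both pick-and-place and packaging are binding at x*.
The binding rows give the dual system: 2·y_pick-and-place + 3·y_packaging = 30.5 and 2·y_pick-and-place + 4·y_packaging = 40.
Solving: y_pick-and-place = 1, y_packaging = 9.5.
displays enters the basis when its profit ≥ yᵀa₃ = 1·3 + 9.5·1 = 12.5.

12.5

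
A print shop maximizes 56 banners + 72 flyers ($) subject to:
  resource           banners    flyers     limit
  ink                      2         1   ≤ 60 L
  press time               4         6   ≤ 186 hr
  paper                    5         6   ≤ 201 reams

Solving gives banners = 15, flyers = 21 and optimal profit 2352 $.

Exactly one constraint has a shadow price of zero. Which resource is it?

ink: 51/60 (slack 9)
press time: 186/186 (binding)
paper: 201/201 (binding)
By complementary slackness, a constraint with positive slack has shadow price 0 → ink.

ink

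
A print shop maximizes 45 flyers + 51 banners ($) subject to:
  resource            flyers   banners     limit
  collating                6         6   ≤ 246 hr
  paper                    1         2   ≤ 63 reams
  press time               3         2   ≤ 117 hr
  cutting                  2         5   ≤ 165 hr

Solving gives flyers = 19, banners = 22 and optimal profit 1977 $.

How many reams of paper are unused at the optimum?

paper used = 1·19 + 2·22 = 63; slack = 63 − 63 = 0.

0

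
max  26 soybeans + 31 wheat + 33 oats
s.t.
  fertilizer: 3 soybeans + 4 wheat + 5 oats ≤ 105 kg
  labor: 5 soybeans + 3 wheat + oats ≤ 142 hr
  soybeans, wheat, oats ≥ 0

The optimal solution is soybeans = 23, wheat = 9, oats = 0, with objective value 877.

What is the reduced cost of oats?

Check each constraint at x*: fertilizer 105/105 (tight); labor 142/142 (tight).
The binding rows give the dual system: 3·y_fertilizer + 5·y_labor = 26 and 4·y_fertilizer + 3·y_labor = 31.
→ y_fertilizer = 7 and y_labor = 1.
Reduced cost of oats: c₃ − yᵀa₃ = 33 − (7·5 + 1·1) = 33 − 36 = -3.

-3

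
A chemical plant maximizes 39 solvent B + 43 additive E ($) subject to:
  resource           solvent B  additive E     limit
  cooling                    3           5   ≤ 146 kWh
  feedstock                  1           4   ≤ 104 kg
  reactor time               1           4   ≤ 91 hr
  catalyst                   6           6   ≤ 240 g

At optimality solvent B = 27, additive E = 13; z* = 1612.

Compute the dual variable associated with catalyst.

At the optimum: cooling uses 146 of 146 (binding); feedstock uses 79 of 104 (slack = 25); reactor time uses 79 of 91 (slack = 12); catalyst uses 240 of 240 (binding).
Since feedstock, reactor time are not tight, their duals are 0.
Dual feasibility on the basic columns requires 3·y_cooling + 6·y_catalyst = 39, 5·y_cooling + 6·y_catalyst = 43.
This yields shadow prices y_cooling = 2, y_catalyst = 5.5.
Shadow price of catalyst = 5.5.

5.5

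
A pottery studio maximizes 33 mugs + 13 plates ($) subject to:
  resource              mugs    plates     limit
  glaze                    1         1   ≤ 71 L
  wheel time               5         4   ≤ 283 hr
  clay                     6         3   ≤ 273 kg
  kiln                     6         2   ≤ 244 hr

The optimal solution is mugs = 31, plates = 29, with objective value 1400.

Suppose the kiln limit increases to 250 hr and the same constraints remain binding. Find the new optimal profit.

1421

Check each constraint at x*: glaze 60/71 (slack 11); wheel time 271/283 (slack 12); clay 273/273 (tight); kiln 244/244 (tight).
Since glaze, wheel time are not tight, their duals are 0.
Dual feasibility on the basic columns requires 6·y_clay + 6·y_kiln = 33, 3·y_clay + 2·y_kiln = 13.
This yields shadow prices y_clay = 2, y_kiln = 3.5.
Δz = y_kiln·Δb = 3.5 × (6) = 21, so new z* = 1400 + 21 = 1421.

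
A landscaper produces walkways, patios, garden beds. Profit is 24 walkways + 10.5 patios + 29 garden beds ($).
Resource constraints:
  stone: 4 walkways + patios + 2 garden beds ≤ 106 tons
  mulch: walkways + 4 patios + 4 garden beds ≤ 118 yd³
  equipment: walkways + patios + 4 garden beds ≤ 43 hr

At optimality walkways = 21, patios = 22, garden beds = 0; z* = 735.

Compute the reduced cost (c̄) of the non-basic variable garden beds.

Check each constraint at x*: stone 106/106 (tight); mulch 109/118 (slack 9); equipment 43/43 (tight).
Slack constraints have shadow price 0 (complementary slackness).
The binding rows give the dual system: 4·y_stone + 1·y_equipment = 24 and 1·y_stone + 1·y_equipment = 10.5.
→ y_stone = 4.5 and y_equipment = 6.
Reduced cost of garden beds: c₃ − yᵀa₃ = 29 − (4.5·2 + 6·4) = 29 − 33 = -4.

-4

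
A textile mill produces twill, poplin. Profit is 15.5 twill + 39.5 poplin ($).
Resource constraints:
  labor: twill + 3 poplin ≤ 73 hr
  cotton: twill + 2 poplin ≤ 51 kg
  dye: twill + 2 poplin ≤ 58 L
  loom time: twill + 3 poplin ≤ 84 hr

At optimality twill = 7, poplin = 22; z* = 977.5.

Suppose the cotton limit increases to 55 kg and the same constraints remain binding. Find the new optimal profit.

1005.5

Check each constraint at x*: labor 73/73 (tight); cotton 51/51 (tight); dye 51/58 (slack 7); loom time 73/84 (slack 11).
Since dye, loom time are not tight, their duals are 0.
From A_Bᵀ y = c: 1·y_labor + 1·y_cotton = 15.5; 3·y_labor + 2·y_cotton = 39.5.
Solving: y_labor = 8.5, y_cotton = 7.
Δz = y_cotton·Δb = 7 × (4) = 28, so new z* = 977.5 + 28 = 1005.5.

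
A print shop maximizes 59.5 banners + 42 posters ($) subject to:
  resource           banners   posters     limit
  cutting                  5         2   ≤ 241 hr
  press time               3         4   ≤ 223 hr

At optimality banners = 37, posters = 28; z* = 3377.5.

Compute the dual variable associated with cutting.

Both cutting and press time are binding at x*.
The binding rows give the dual system: 5·y_cutting + 3·y_press time = 59.5 and 2·y_cutting + 4·y_press time = 42.
This yields shadow prices y_cutting = 8, y_press time = 6.5.
Shadow price of cutting = 8.

8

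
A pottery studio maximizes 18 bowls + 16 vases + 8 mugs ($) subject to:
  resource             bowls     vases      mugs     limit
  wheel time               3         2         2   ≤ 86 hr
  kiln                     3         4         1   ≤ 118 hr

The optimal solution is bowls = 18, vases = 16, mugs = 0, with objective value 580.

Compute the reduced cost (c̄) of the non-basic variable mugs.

At the optimum: wheel time uses 86 of 86 (binding); kiln uses 118 of 118 (binding).
From A_Bᵀ y = c: 3·y_wheel time + 3·y_kiln = 18; 2·y_wheel time + 4·y_kiln = 16.
→ y_wheel time = 4 and y_kiln = 2.
Reduced cost of mugs: c₃ − yᵀa₃ = 8 − (4·2 + 2·1) = 8 − 10 = -2.

-2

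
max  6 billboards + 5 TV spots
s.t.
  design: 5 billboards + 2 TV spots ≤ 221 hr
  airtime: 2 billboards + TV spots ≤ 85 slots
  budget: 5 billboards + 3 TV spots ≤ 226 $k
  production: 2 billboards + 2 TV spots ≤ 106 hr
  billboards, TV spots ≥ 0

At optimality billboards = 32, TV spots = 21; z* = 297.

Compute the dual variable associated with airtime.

1

Binding: airtime and production. Non-binding: design (19 unused), budget (3 unused).
By complementary slackness, y = 0 for the non-binding constraints.
Dual feasibility on the basic columns requires 2·y_airtime + 2·y_production = 6, 1·y_airtime + 2·y_production = 5.
This yields shadow prices y_airtime = 1, y_production = 2.
Shadow price of airtime = 1.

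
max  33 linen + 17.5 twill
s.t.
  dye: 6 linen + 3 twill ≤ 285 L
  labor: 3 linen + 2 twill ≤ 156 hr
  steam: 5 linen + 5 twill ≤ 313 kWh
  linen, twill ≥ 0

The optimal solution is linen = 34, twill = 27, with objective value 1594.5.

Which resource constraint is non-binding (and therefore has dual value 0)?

steam

dye: 285/285 (binding)
labor: 156/156 (binding)
steam: 305/313 (slack 8)
By complementary slackness, a constraint with positive slack has shadow price 0 → steam.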